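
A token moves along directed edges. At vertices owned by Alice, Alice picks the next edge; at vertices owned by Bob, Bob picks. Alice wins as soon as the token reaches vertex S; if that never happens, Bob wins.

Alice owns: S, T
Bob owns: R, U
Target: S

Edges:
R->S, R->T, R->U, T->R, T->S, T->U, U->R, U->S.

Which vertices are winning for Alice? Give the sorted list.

S, T

A0 = {S}
A1: add {T} — T (Alice) has T→S.
A2 = A1; e.g. R (Bob) can still go to U. Fixed point.
Alice's winning region = {S, T}.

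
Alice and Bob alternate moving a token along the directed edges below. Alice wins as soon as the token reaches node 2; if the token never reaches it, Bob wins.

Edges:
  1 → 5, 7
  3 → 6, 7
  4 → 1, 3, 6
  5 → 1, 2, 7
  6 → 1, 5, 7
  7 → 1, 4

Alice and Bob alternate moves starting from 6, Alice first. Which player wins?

Bob

Track states (vertex, player-to-move).
A0 = {(2,Alice), (2,Bob)}
A1: add {(5,Alice)}.
A2 = A1; e.g. (1,Alice) stays out. (6,Alice) never enters ⇒ Bob avoids the target.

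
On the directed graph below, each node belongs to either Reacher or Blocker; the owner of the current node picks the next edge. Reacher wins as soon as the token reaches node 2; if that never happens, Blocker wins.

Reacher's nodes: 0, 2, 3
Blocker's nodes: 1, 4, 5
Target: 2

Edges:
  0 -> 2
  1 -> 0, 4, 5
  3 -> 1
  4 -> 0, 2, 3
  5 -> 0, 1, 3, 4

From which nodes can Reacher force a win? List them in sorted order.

A0 = {2}
A1: add {0} — 0 (Reacher) has 0→2.
A2 = A1; e.g. 1 (Blocker) can still go to 4. Fixed point.
Reacher's winning region = {0, 2}.

0, 2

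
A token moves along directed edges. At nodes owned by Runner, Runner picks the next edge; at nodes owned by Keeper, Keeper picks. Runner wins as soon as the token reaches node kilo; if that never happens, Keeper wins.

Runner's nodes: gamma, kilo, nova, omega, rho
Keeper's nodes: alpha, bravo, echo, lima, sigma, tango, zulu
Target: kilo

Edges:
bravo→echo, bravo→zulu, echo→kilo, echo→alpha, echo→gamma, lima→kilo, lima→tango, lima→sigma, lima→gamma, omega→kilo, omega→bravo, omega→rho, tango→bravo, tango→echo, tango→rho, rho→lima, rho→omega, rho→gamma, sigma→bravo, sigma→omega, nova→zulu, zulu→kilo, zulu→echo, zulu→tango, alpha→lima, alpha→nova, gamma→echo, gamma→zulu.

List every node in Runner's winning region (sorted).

A0 = {kilo}
A1: add {omega} — omega (Runner) has omega→kilo.
A2: add {rho} — rho (Runner) has rho→omega.
A3 = A2; e.g. bravo (Keeper) can still go to echo. Fixed point.
Runner's winning region = {kilo, omega, rho}.

kilo, omega, rho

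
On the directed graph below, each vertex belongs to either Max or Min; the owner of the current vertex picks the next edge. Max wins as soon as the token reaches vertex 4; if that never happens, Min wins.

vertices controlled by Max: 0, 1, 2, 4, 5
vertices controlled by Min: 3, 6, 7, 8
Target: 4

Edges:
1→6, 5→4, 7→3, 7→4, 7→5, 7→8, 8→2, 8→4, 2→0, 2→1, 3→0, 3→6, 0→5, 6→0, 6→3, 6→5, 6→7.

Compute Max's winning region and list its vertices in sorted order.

0, 2, 4, 5, 8

A0 = {4}
A1: add {5} — 5 (Max) has 5→4.
A2: add {0} — 0 (Max) has 0→5.
A3: add {2} — 2 (Max) has 2→0.
A4: add {8} — 8 (Min): all of {2, 4} already in.
A5 = A4; e.g. 1 (Max) has no edge into A4. Fixed point.
Max's winning region = {0, 2, 4, 5, 8}.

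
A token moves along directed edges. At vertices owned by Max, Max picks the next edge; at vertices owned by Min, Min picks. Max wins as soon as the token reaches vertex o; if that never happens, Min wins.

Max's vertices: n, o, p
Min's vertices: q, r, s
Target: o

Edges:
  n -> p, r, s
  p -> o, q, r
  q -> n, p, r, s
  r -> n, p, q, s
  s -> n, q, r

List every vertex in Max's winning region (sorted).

A0 = {o}
A1: add {p} — p (Max) has p→o.
A2: add {n} — n (Max) has n→p.
A3 = A2; e.g. q (Min) can still go to r. Fixed point.
Max's winning region = {n, o, p}.

n, o, p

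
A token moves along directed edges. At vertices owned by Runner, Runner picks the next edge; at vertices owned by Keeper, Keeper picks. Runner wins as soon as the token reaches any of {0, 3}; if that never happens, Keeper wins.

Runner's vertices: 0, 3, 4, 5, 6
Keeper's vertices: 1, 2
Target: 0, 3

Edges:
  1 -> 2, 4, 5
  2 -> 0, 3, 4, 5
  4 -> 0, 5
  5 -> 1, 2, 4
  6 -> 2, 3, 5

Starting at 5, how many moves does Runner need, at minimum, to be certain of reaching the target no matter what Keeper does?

A0 = {0, 3}
A1: add {4, 6} — 4 (Runner) has 4→0; 6 (Runner) has 6→3.
A2: add {5} — 5 (Runner) has 5→4.
5 enters the attractor at level 2, so Runner can force the target in 2 moves from there.

2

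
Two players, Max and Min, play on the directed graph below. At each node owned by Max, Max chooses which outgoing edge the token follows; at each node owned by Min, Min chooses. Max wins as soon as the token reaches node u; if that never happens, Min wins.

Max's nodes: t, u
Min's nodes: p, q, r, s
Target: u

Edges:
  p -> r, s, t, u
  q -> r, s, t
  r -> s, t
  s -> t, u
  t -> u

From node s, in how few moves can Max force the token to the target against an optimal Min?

2

A0 = {u}
A1: add {t} — t (Max) has t→u.
A2: add {s} — s (Min): all of {t, u} already in.
s enters the attractor at level 2, so Max can force the target in 2 moves from there.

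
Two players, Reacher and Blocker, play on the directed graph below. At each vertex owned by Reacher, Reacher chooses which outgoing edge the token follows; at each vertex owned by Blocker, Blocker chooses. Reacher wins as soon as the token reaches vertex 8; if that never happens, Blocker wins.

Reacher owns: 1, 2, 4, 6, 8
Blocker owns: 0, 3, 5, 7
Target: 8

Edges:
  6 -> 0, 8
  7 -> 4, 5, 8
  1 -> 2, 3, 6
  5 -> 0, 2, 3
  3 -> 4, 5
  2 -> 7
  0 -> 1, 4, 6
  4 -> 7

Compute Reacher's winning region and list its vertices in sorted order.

A0 = {8}
A1: add {6} — 6 (Reacher) has 6→8.
A2: add {1} — 1 (Reacher) has 1→6.
A3 = A2; e.g. 0 (Blocker) can still go to 4. Fixed point.
Reacher's winning region = {1, 6, 8}.

1, 6, 8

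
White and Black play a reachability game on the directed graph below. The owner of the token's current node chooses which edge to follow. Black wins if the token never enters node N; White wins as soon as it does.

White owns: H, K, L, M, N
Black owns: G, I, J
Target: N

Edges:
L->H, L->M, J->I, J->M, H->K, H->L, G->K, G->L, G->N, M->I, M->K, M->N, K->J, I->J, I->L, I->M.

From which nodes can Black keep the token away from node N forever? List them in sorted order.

A0 = {N}
A1: add {M} — M (White) has M→N.
A2: add {L} — L (White) has L→M.
A3: add {H} — H (White) has H→L.
A4 = A3; e.g. G (Black) can still go to K. Fixed point.
White's attractor = {H, L, M, N}; Black avoids the target exactly from the complement.

G, I, J, K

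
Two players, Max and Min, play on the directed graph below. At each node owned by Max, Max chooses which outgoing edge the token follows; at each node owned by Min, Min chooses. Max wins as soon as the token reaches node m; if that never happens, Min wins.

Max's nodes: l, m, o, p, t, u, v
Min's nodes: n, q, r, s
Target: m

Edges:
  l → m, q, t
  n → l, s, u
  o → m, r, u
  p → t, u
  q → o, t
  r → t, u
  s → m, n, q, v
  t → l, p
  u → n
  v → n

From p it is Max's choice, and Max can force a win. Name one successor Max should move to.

t

A0 = {m}
A1: add {l, o} — l (Max) has l→m; o (Max) has o→m.
A2: add {t} — t (Max) has t→l.
A3: add {p, q} — p (Max) has p→t; q (Min): all of {o, t} already in.
A4 = A3; e.g. n (Min) can still go to s. Fixed point.
From p, successor t is in the attractor (rank 2); the other successor u is not.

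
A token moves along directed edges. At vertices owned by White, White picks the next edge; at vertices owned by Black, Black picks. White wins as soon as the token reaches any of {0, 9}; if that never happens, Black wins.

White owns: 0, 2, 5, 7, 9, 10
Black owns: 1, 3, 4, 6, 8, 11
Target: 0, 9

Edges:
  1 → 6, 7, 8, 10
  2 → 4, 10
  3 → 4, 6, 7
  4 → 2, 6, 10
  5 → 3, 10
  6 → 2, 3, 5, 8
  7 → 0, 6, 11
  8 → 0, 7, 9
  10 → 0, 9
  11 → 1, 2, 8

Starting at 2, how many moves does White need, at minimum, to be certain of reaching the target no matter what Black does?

A0 = {0, 9}
A1: add {7, 10} — 7 (White) has 7→0; 10 (White) has 10→0.
A2: add {2, 5, 8} — 2 (White) has 2→10; 5 (White) has 5→10; 8 (Black): all of {0, 7, 9} already in.
A3 = A2; e.g. 1 (Black) can still go to 6. Fixed point.
2 enters the attractor at level 2, so White can force the target in 2 moves from there.

2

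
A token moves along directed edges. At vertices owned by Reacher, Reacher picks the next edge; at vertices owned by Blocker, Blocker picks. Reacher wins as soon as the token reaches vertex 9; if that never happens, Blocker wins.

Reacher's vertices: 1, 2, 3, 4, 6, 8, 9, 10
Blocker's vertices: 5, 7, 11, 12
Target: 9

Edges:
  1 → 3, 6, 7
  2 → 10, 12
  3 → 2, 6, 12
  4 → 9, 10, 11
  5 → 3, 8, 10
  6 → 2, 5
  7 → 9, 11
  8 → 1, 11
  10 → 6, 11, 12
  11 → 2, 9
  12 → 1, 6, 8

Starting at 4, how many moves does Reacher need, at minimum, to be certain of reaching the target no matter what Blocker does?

1

A0 = {9}
A1: add {4} — 4 (Reacher) has 4→9.
A2 = A1; e.g. 1 (Reacher) has no edge into A1. Fixed point.
4 enters the attractor at level 1, so Reacher can force the target in 1 move from there.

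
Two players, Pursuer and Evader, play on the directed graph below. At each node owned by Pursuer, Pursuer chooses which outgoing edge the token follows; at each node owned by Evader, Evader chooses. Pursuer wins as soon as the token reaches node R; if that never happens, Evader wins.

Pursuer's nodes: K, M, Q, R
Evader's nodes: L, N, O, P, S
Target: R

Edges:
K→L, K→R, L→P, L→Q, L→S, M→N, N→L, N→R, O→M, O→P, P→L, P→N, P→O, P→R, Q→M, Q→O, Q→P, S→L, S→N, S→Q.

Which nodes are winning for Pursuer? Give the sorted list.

A0 = {R}
A1: add {K} — K (Pursuer) has K→R.
A2 = A1; e.g. L (Evader) can still go to P. Fixed point.
Pursuer's winning region = {K, R}.

K, R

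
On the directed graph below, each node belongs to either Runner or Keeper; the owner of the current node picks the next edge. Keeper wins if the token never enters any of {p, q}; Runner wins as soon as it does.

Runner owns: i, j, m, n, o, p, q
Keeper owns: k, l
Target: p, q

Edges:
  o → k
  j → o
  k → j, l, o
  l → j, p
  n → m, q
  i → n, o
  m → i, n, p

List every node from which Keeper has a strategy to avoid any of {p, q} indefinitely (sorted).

j, k, l, o

A0 = {p, q}
A1: add {m, n} — m (Runner) has m→p; n (Runner) has n→q.
A2: add {i} — i (Runner) has i→n.
A3 = A2; e.g. j (Runner) has no edge into A2. Fixed point.
Runner's attractor = {i, m, n, p, q}; Keeper avoids the target exactly from the complement.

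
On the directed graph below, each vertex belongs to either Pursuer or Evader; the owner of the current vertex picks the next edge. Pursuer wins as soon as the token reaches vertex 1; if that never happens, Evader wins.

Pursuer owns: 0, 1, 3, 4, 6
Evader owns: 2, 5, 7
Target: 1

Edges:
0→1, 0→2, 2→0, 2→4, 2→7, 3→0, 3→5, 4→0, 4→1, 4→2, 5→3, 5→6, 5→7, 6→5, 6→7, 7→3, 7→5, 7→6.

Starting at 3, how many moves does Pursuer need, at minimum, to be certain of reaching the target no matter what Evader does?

2

A0 = {1}
A1: add {0, 4} — 0 (Pursuer) has 0→1; 4 (Pursuer) has 4→1.
A2: add {3} — 3 (Pursuer) has 3→0.
A3 = A2; e.g. 2 (Evader) can still go to 7. Fixed point.
3 enters the attractor at level 2, so Pursuer can force the target in 2 moves from there.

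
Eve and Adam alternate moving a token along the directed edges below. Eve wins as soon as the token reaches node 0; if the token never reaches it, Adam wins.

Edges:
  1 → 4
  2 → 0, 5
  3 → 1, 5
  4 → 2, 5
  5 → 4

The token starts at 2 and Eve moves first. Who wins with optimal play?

Eve

Track states (vertex, player-to-move).
A0 = {(0,Eve), (0,Adam)}
A1: add {(2,Eve)}.
(2,Eve) ∈ A1 ⇒ Eve forces the target.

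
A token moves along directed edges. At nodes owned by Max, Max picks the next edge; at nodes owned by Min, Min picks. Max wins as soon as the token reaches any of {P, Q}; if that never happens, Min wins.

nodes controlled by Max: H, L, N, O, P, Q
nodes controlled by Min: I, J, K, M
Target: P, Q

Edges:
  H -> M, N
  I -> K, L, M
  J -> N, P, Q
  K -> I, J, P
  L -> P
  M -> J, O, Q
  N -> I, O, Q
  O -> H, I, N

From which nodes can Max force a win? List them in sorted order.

H, J, L, M, N, O, P, Q

A0 = {P, Q}
A1: add {L, N} — L (Max) has L→P; N (Max) has N→Q.
A2: add {H, J, O} — H (Max) has H→N; J (Min): all of {N, P, Q} already in; O (Max) has O→N.
A3: add {M} — M (Min): all of {J, O, Q} already in.
A4 = A3; e.g. I (Min) can still go to K. Fixed point.
Max's winning region = {H, J, L, M, N, O, P, Q}.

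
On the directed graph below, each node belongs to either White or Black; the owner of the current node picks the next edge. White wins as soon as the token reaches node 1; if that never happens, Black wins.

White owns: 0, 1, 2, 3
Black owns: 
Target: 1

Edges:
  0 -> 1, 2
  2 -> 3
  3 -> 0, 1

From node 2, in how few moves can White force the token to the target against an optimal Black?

A0 = {1}
A1: add {0, 3} — 0 (White) has 0→1; 3 (White) has 3→1.
A2: add {2} — 2 (White) has 2→3.
A2 = all vertices. Fixed point.
2 enters the attractor at level 2, so White can force the target in 2 moves from there.

2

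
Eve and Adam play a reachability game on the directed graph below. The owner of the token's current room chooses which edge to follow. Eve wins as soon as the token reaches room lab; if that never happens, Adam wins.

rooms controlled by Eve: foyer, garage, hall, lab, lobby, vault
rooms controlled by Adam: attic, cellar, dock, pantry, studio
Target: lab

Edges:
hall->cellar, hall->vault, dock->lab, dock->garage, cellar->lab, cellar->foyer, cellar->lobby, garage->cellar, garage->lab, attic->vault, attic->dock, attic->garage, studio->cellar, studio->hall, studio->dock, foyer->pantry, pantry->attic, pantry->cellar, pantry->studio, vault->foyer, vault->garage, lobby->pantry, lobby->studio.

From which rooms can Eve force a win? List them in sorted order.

A0 = {lab}
A1: add {garage} — garage (Eve) has garage→lab.
A2: add {dock, vault} — vault (Eve) has vault→garage; dock (Adam): all of {lab, garage} already in.
A3: add {attic, hall} — attic (Adam): all of {vault, dock, garage} already in; hall (Eve) has hall→vault.
A4 = A3; e.g. cellar (Adam) can still go to foyer. Fixed point.
Eve's winning region = {attic, dock, garage, hall, lab, vault}.

attic, dock, garage, hall, lab, vault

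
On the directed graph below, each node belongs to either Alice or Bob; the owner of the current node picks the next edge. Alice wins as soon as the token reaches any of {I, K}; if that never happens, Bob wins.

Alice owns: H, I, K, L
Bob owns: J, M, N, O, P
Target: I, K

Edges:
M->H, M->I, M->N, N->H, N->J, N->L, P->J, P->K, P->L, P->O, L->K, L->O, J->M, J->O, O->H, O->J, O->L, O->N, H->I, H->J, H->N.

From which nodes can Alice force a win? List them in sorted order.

A0 = {I, K}
A1: add {H, L} — H (Alice) has H→I; L (Alice) has L→K.
A2 = A1; e.g. J (Bob) can still go to M. Fixed point.
Alice's winning region = {H, I, K, L}.

H, I, K, L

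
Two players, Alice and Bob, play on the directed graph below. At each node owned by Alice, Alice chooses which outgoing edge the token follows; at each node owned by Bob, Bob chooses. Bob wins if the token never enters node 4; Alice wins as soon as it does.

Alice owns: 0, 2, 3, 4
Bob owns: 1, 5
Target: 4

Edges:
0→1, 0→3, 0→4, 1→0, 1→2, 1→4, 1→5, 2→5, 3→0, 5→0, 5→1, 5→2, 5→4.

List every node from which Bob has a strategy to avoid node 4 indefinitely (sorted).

1, 2, 5

A0 = {4}
A1: add {0} — 0 (Alice) has 0→4.
A2: add {3} — 3 (Alice) has 3→0.
A3 = A2; e.g. 1 (Bob) can still go to 2. Fixed point.
Alice's attractor = {0, 3, 4}; Bob avoids the target exactly from the complement.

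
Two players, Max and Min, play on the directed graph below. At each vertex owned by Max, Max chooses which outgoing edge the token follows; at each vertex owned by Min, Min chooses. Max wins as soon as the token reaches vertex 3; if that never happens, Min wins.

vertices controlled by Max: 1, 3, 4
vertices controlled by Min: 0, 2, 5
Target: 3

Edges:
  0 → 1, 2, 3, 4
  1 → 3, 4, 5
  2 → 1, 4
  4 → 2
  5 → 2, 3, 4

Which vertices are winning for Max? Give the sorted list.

A0 = {3}
A1: add {1} — 1 (Max) has 1→3.
A2 = A1; e.g. 0 (Min) can still go to 2. Fixed point.
Max's winning region = {1, 3}.

1, 3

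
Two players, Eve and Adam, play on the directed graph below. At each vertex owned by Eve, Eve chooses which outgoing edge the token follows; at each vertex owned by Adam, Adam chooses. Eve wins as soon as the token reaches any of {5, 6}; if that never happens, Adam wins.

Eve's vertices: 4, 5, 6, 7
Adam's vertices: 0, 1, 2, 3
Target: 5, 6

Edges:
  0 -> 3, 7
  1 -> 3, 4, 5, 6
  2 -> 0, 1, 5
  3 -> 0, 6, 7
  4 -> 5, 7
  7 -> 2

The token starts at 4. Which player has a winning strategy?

A0 = {5, 6}
A1: add {4} — 4 (Eve) has 4→5.
A2 = A1; e.g. 0 (Adam) can still go to 3. Fixed point.
4 ∈ A1, so Eve can force the target.

Eve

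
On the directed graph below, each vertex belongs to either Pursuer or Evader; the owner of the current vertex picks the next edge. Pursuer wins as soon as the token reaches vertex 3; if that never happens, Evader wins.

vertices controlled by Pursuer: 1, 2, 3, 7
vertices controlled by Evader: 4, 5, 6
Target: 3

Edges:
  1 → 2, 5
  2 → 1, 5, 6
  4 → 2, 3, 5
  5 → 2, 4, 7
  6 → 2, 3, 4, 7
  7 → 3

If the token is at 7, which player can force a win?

A0 = {3}
A1: add {7} — 7 (Pursuer) has 7→3.
A2 = A1; e.g. 1 (Pursuer) has no edge into A1. Fixed point.
7 ∈ A1, so Pursuer can force the target.

Pursuer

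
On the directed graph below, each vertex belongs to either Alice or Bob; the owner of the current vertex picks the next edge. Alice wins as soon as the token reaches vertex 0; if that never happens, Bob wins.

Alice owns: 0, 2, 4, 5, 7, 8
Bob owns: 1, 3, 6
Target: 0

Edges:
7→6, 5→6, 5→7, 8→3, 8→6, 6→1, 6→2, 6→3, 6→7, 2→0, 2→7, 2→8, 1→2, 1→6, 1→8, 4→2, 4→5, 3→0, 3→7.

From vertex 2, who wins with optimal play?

Alice

A0 = {0}
A1: add {2} — 2 (Alice) has 2→0.
2 ∈ A1, so Alice can force the target.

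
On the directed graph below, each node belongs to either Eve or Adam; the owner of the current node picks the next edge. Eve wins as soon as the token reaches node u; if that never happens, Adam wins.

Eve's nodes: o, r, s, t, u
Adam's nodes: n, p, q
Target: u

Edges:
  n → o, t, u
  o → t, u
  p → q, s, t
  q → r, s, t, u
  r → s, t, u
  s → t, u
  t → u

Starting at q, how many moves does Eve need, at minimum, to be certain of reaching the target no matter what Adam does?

A0 = {u}
A1: add {o, r, s, t} — o (Eve) has o→u; r (Eve) has r→u; s (Eve) has s→u; t (Eve) has t→u.
A2: add {n, q} — n (Adam): all of {o, t, u} already in; q (Adam): all of {r, s, t, u} already in.
q enters the attractor at level 2, so Eve can force the target in 2 moves from there.

2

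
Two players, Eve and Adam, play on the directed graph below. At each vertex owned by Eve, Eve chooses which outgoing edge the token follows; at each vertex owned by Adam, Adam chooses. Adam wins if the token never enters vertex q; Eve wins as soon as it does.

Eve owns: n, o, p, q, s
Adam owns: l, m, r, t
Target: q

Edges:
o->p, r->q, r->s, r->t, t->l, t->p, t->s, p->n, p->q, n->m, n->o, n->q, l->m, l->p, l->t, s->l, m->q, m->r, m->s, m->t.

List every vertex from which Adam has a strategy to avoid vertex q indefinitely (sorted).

A0 = {q}
A1: add {n, p} — n (Eve) has n→q; p (Eve) has p→q.
A2: add {o} — o (Eve) has o→p.
A3 = A2; e.g. l (Adam) can still go to m. Fixed point.
Eve's attractor = {n, o, p, q}; Adam avoids the target exactly from the complement.

l, m, r, s, t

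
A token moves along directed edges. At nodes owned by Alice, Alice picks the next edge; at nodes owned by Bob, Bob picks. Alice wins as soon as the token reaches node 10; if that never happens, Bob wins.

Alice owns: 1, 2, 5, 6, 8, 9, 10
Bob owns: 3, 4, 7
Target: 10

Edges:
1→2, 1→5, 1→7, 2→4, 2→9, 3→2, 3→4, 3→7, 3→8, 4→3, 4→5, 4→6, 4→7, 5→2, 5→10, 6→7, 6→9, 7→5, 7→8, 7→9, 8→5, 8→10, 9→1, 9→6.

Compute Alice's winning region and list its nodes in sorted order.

A0 = {10}
A1: add {5, 8} — 5 (Alice) has 5→10; 8 (Alice) has 8→10.
A2: add {1} — 1 (Alice) has 1→5.
A3: add {9} — 9 (Alice) has 9→1.
A4: add {2, 6, 7} — 2 (Alice) has 2→9; 6 (Alice) has 6→9; 7 (Bob): all of {5, 8, 9} already in.
A5 = A4; e.g. 3 (Bob) can still go to 4. Fixed point.
Alice's winning region = {1, 2, 5, 6, 7, 8, 9, 10}.

1, 2, 5, 6, 7, 8, 9, 10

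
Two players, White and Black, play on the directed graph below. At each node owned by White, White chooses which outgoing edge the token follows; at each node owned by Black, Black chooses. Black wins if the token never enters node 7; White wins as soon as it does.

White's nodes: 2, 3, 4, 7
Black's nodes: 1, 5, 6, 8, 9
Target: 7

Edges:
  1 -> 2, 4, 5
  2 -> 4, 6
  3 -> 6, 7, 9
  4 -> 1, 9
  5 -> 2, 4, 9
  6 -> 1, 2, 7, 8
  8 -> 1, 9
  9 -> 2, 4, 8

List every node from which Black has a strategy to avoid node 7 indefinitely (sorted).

1, 2, 4, 5, 6, 8, 9

A0 = {7}
A1: add {3} — 3 (White) has 3→7.
A2 = A1; e.g. 1 (Black) can still go to 2. Fixed point.
White's attractor = {3, 7}; Black avoids the target exactly from the complement.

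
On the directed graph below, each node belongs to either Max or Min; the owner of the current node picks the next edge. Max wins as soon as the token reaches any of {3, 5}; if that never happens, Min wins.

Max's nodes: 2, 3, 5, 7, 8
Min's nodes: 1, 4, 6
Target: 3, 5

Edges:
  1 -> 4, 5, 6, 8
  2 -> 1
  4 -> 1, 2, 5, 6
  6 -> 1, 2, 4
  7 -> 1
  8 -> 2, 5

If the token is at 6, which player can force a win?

Min

A0 = {3, 5}
A1: add {8} — 8 (Max) has 8→5.
A2 = A1; e.g. 1 (Min) can still go to 4. Fixed point.
6 never enters the attractor, so Min can avoid the target forever.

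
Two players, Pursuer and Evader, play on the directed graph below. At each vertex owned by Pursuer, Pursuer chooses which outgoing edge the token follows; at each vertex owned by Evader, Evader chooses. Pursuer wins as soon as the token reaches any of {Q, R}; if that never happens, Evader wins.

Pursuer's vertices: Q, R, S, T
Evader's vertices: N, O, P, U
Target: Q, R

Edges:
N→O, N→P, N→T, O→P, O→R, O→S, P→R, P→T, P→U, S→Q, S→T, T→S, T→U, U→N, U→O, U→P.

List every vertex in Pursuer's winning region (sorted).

Q, R, S, T

A0 = {Q, R}
A1: add {S} — S (Pursuer) has S→Q.
A2: add {T} — T (Pursuer) has T→S.
A3 = A2; e.g. N (Evader) can still go to O. Fixed point.
Pursuer's winning region = {Q, R, S, T}.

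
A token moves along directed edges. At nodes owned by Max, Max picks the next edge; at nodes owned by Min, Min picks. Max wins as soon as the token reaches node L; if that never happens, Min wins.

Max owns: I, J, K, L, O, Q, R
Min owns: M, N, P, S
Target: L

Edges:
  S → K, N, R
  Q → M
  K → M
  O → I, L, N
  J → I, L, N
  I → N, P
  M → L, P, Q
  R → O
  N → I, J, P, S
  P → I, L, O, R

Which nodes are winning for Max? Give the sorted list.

A0 = {L}
A1: add {J, O} — J (Max) has J→L; O (Max) has O→L.
A2: add {R} — R (Max) has R→O.
A3 = A2; e.g. I (Max) has no edge into A2. Fixed point.
Max's winning region = {J, L, O, R}.

J, L, O, R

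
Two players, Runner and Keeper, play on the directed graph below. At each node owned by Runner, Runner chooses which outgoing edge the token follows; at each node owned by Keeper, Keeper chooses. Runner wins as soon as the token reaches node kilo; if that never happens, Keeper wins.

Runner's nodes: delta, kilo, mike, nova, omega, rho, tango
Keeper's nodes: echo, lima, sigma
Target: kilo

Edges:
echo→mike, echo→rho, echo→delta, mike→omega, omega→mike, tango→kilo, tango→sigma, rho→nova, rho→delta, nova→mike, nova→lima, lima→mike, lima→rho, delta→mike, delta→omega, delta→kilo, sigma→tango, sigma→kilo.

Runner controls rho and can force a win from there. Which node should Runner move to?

A0 = {kilo}
A1: add {delta, tango} — tango (Runner) has tango→kilo; delta (Runner) has delta→kilo.
A2: add {rho, sigma} — rho (Runner) has rho→delta; sigma (Keeper): all of {tango, kilo} already in.
A3 = A2; e.g. echo (Keeper) can still go to mike. Fixed point.
From rho, successor delta is in the attractor (rank 1); the other successor nova is not.

delta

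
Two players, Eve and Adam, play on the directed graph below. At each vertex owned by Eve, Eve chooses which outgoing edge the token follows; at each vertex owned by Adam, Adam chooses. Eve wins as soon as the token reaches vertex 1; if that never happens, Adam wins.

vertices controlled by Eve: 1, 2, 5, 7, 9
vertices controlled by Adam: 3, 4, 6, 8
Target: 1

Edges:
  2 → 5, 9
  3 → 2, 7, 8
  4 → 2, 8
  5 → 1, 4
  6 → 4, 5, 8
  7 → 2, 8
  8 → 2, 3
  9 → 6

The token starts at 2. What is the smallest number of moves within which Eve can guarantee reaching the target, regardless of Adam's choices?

A0 = {1}
A1: add {5} — 5 (Eve) has 5→1.
A2: add {2} — 2 (Eve) has 2→5.
2 enters the attractor at level 2, so Eve can force the target in 2 moves from there.

2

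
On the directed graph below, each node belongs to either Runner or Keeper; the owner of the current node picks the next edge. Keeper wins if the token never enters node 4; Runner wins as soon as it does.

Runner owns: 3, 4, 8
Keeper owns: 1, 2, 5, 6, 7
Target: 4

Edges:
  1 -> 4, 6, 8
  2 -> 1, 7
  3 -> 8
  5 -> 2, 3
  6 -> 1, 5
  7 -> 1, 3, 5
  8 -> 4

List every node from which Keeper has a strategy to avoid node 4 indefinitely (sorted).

A0 = {4}
A1: add {8} — 8 (Runner) has 8→4.
A2: add {3} — 3 (Runner) has 3→8.
A3 = A2; e.g. 1 (Keeper) can still go to 6. Fixed point.
Runner's attractor = {3, 4, 8}; Keeper avoids the target exactly from the complement.

1, 2, 5, 6, 7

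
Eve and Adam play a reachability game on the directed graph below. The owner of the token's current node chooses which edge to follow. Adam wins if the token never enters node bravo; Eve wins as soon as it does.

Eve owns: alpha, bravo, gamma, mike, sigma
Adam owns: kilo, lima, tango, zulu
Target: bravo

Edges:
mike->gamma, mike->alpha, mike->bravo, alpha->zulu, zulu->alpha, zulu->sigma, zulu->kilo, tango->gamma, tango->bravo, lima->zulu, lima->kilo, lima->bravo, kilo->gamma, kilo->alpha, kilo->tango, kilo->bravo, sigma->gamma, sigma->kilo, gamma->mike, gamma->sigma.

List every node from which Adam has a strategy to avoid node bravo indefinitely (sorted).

alpha, kilo, lima, zulu

A0 = {bravo}
A1: add {mike} — mike (Eve) has mike→bravo.
A2: add {gamma} — gamma (Eve) has gamma→mike.
A3: add {sigma, tango} — sigma (Eve) has sigma→gamma; tango (Adam): all of {gamma, bravo} already in.
A4 = A3; e.g. alpha (Eve) has no edge into A3. Fixed point.
Eve's attractor = {bravo, gamma, mike, sigma, tango}; Adam avoids the target exactly from the complement.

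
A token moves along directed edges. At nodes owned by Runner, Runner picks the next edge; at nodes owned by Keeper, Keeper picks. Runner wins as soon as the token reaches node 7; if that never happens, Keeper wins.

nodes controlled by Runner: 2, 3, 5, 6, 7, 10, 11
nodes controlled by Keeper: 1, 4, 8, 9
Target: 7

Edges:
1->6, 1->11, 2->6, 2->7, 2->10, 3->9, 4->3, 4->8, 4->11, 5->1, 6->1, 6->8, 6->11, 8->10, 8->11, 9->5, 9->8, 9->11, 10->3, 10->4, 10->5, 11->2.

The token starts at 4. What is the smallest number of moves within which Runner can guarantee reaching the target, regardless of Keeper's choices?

A0 = {7}
A1: add {2} — 2 (Runner) has 2→7.
A2: add {11} — 11 (Runner) has 11→2.
A3: add {6} — 6 (Runner) has 6→11.
A4: add {1} — 1 (Keeper): all of {6, 11} already in.
A5: add {5} — 5 (Runner) has 5→1.
A6: add {10} — 10 (Runner) has 10→5.
A7: add {8} — 8 (Keeper): all of {10, 11} already in.
A8: add {9} — 9 (Keeper): all of {5, 8, 11} already in.
A9: add {3} — 3 (Runner) has 3→9.
A10: add {4} — 4 (Keeper): all of {3, 8, 11} already in.
A10 = all vertices. Fixed point.
4 enters the attractor at level 10, so Runner can force the target in 10 moves from there.

10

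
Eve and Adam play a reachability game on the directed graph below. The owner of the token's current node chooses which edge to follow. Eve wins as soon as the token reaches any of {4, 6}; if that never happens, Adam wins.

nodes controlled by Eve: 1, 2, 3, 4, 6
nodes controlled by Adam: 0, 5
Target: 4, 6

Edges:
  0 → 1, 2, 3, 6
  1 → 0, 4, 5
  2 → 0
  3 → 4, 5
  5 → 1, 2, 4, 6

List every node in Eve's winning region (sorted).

A0 = {4, 6}
A1: add {1, 3} — 1 (Eve) has 1→4; 3 (Eve) has 3→4.
A2 = A1; e.g. 0 (Adam) can still go to 2. Fixed point.
Eve's winning region = {1, 3, 4, 6}.

1, 3, 4, 6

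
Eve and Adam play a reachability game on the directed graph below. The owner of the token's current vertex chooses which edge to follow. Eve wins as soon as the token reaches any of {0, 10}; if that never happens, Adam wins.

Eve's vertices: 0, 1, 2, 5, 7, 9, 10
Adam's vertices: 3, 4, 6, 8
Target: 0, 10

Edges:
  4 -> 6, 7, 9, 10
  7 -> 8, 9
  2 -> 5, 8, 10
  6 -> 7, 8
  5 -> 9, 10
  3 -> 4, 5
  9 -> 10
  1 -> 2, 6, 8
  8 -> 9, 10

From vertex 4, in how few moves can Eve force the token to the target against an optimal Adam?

A0 = {0, 10}
A1: add {2, 5, 9} — 2 (Eve) has 2→10; 5 (Eve) has 5→10; 9 (Eve) has 9→10.
A2: add {1, 7, 8} — 1 (Eve) has 1→2; 7 (Eve) has 7→9; 8 (Adam): all of {9, 10} already in.
A3: add {6} — 6 (Adam): all of {7, 8} already in.
A4: add {4} — 4 (Adam): all of {6, 7, 9, 10} already in.
4 enters the attractor at level 4, so Eve can force the target in 4 moves from there.

4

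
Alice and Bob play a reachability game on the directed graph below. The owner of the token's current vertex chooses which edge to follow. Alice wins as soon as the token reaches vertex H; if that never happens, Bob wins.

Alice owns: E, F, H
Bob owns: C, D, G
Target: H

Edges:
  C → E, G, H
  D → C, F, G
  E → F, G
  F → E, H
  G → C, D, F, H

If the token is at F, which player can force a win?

Alice

A0 = {H}
A1: add {F} — F (Alice) has F→H.
F ∈ A1, so Alice can force the target.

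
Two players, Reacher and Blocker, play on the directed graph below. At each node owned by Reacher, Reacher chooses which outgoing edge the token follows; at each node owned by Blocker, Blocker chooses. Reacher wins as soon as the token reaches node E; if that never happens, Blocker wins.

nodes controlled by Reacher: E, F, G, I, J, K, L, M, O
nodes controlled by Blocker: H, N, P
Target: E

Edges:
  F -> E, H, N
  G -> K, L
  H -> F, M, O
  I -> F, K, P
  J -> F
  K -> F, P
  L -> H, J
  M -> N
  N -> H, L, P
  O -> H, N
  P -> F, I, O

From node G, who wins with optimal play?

Reacher

A0 = {E}
A1: add {F} — F (Reacher) has F→E.
A2: add {I, J, K} — I (Reacher) has I→F; J (Reacher) has J→F; K (Reacher) has K→F.
A3: add {G, L} — G (Reacher) has G→K; L (Reacher) has L→J.
A4 = A3; e.g. H (Blocker) can still go to M. Fixed point.
G ∈ A3, so Reacher can force the target.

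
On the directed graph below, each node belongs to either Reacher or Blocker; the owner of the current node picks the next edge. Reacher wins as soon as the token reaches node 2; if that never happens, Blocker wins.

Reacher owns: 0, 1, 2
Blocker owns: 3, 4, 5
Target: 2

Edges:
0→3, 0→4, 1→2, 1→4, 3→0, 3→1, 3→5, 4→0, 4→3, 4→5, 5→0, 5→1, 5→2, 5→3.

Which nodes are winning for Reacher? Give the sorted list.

A0 = {2}
A1: add {1} — 1 (Reacher) has 1→2.
A2 = A1; e.g. 0 (Reacher) has no edge into A1. Fixed point.
Reacher's winning region = {1, 2}.

1, 2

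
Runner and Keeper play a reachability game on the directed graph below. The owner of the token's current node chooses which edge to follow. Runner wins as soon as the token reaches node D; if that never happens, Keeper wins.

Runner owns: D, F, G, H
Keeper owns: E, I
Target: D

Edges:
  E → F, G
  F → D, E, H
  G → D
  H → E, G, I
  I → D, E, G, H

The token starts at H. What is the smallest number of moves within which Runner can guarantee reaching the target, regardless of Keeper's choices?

2

A0 = {D}
A1: add {F, G} — F (Runner) has F→D; G (Runner) has G→D.
A2: add {E, H} — E (Keeper): all of {F, G} already in; H (Runner) has H→G.
H enters the attractor at level 2, so Runner can force the target in 2 moves from there.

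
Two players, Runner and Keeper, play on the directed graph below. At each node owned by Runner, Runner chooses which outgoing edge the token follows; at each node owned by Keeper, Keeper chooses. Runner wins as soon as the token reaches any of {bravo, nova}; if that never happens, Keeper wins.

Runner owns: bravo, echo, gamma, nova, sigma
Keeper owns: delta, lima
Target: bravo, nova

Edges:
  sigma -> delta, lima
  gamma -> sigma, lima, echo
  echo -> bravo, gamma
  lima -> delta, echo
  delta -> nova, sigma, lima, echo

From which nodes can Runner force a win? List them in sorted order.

A0 = {bravo, nova}
A1: add {echo} — echo (Runner) has echo→bravo.
A2: add {gamma} — gamma (Runner) has gamma→echo.
A3 = A2; e.g. delta (Keeper) can still go to sigma. Fixed point.
Runner's winning region = {bravo, echo, gamma, nova}.

bravo, echo, gamma, nova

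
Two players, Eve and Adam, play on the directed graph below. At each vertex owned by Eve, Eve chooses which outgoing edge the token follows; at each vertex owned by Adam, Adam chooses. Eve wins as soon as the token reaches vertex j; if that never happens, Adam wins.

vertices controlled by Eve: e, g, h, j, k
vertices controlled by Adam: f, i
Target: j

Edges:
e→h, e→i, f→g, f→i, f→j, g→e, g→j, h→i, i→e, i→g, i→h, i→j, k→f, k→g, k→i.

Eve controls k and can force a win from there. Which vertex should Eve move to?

g

A0 = {j}
A1: add {g} — g (Eve) has g→j.
A2: add {k} — k (Eve) has k→g.
A3 = A2; e.g. e (Eve) has no edge into A2. Fixed point.
From k, successor g is in the attractor (rank 1); the other successors f, i are not.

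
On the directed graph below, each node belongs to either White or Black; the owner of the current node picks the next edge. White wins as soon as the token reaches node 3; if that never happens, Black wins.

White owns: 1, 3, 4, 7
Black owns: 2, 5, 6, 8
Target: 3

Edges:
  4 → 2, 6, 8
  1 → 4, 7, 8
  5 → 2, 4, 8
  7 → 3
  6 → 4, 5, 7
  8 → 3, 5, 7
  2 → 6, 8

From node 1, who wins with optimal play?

A0 = {3}
A1: add {7} — 7 (White) has 7→3.
A2: add {1} — 1 (White) has 1→7.
A3 = A2; e.g. 2 (Black) can still go to 6. Fixed point.
1 ∈ A2, so White can force the target.

White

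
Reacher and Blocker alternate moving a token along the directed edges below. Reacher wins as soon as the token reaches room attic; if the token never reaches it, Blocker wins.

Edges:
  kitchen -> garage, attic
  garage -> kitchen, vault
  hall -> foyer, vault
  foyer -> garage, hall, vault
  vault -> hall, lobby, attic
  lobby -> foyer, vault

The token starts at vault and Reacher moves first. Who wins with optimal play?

Reacher

Track states (vertex, player-to-move).
A0 = {(attic,Reacher), (attic,Blocker)}
A1: add {(kitchen,Reacher), (vault,Reacher)}.
(vault,Reacher) ∈ A1 ⇒ Reacher forces the target.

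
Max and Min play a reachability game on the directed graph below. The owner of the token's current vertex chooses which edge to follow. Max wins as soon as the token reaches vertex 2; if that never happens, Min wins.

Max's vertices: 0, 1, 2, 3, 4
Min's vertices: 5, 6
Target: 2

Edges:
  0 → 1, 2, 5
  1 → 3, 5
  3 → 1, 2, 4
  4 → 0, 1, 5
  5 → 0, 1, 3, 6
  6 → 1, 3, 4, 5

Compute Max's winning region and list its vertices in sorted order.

0, 1, 2, 3, 4

A0 = {2}
A1: add {0, 3} — 0 (Max) has 0→2; 3 (Max) has 3→2.
A2: add {1, 4} — 1 (Max) has 1→3; 4 (Max) has 4→0.
A3 = A2; e.g. 5 (Min) can still go to 6. Fixed point.
Max's winning region = {0, 1, 2, 3, 4}.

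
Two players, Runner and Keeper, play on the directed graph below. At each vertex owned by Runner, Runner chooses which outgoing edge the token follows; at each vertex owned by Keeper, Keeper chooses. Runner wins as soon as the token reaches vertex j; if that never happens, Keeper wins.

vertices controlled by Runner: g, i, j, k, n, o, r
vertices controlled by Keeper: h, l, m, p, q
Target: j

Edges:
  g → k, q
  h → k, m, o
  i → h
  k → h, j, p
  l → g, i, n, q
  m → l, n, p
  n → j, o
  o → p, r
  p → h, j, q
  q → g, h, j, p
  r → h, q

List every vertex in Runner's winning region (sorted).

A0 = {j}
A1: add {k, n} — k (Runner) has k→j; n (Runner) has n→j.
A2: add {g} — g (Runner) has g→k.
A3 = A2; e.g. h (Keeper) can still go to m. Fixed point.
Runner's winning region = {g, j, k, n}.

g, j, k, n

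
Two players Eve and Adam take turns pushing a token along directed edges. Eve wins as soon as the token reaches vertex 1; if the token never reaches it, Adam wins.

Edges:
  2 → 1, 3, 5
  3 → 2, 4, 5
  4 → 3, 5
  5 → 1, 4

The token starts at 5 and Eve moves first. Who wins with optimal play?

Eve

Track states (vertex, player-to-move).
A0 = {(1,Eve), (1,Adam)}
A1: add {(2,Eve), (5,Eve)}.
(5,Eve) ∈ A1 ⇒ Eve forces the target.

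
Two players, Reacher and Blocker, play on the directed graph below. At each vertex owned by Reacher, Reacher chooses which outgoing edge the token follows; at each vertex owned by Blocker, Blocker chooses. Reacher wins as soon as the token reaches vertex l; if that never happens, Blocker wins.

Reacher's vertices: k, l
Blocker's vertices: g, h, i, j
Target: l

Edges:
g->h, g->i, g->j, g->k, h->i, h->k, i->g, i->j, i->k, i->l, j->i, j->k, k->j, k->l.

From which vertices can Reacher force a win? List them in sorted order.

k, l

A0 = {l}
A1: add {k} — k (Reacher) has k→l.
A2 = A1; e.g. g (Blocker) can still go to h. Fixed point.
Reacher's winning region = {k, l}.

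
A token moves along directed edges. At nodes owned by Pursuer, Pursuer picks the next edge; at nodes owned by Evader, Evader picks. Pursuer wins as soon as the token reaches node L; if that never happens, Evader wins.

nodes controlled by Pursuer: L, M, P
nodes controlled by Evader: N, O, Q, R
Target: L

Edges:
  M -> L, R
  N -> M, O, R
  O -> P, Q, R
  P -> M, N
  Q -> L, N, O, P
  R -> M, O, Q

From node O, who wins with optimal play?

Evader

A0 = {L}
A1: add {M} — M (Pursuer) has M→L.
A2: add {P} — P (Pursuer) has P→M.
A3 = A2; e.g. N (Evader) can still go to O. Fixed point.
O never enters the attractor, so Evader can avoid the target forever.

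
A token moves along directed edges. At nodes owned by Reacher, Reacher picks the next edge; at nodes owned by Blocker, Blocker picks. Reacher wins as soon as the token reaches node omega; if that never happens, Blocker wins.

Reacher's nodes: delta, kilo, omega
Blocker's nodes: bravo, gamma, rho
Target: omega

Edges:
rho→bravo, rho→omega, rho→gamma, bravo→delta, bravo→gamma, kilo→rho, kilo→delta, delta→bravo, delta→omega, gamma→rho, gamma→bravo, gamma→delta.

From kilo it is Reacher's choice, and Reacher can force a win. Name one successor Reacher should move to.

A0 = {omega}
A1: add {delta} — delta (Reacher) has delta→omega.
A2: add {kilo} — kilo (Reacher) has kilo→delta.
A3 = A2; e.g. rho (Blocker) can still go to bravo. Fixed point.
From kilo, successor delta is in the attractor (rank 1); the other successor rho is not.

delta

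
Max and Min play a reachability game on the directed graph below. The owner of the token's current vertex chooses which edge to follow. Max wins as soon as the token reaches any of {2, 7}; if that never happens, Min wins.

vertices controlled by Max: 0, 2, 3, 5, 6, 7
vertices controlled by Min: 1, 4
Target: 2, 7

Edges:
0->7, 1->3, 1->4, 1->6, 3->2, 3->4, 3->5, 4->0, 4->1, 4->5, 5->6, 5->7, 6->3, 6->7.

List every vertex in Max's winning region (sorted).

A0 = {2, 7}
A1: add {0, 3, 5, 6} — 0 (Max) has 0→7; 3 (Max) has 3→2; 5 (Max) has 5→7; 6 (Max) has 6→7.
A2 = A1; e.g. 1 (Min) can still go to 4. Fixed point.
Max's winning region = {0, 2, 3, 5, 6, 7}.

0, 2, 3, 5, 6, 7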